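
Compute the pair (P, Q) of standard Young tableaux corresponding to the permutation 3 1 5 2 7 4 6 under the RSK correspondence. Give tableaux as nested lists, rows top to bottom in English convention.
P = [[1, 2, 4, 6], [3, 5, 7]], Q = [[1, 3, 5, 7], [2, 4, 6]]

Insert each entry of the permutation into P by Schensted row insertion, recording in Q the position of each new cell.

Insert 3: appended to row 1. P = [[3]].
Insert 1: 1 bumps 3 from row 1; 3 starts row 2. P = [[1], [3]].
Insert 5: appended to row 1. P = [[1, 5], [3]].
Insert 2: 2 bumps 5 from row 1; 5 appends to row 2. P = [[1, 2], [3, 5]].
Insert 7: appended to row 1. P = [[1, 2, 7], [3, 5]].
Insert 4: 4 bumps 7 from row 1; 7 appends to row 2. P = [[1, 2, 4], [3, 5, 7]].
Insert 6: appended to row 1. P = [[1, 2, 4, 6], [3, 5, 7]].

So P = [[1, 2, 4, 6], [3, 5, 7]], Q = [[1, 3, 5, 7], [2, 4, 6]].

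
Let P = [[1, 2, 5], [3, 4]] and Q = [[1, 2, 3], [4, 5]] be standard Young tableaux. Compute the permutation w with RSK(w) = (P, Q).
Reverse the RSK construction: for i from n down to 1, find the cell of Q containing i, remove the entry at that cell from P, and reverse-bump it up through P; the value ejected from row 1 is w(i).

Step i=5: Q has 5 at row 2, column 2; remove 4 from row 2 of P and reverse-bump: 4 enters row 1 and ejects 2. So w(5) = 2. P is now [[1, 4, 5], [3]].
Step i=4: Q has 4 at row 2, column 1; remove 3 from row 2 of P and reverse-bump: 3 enters row 1 and ejects 1. So w(4) = 1. P is now [[3, 4, 5]].
Step i=3: Q has 3 at row 1, column 3; remove that cell from P, ejecting 5. So w(3) = 5. P is now [[3, 4]].
Step i=2: Q has 2 at row 1, column 2; remove that cell from P, ejecting 4. So w(2) = 4. P is now [[3]].
Step i=1: Q has 1 at row 1, column 1; remove that cell from P, ejecting 3. So w(1) = 3. P is now [].

So w = 3 4 5 1 2.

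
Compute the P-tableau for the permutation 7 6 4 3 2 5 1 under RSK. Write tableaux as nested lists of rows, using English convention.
P = [[1, 5], [2], [3], [4], [6], [7]]

Insert 7: appended to row 1. P = [[7]].
Insert 6: 6 bumps 7 from row 1; 7 starts row 2. P = [[6], [7]].
Insert 4: 4 bumps 6 from row 1; 6 bumps 7 from row 2; 7 starts row 3. P = [[4], [6], [7]].
Insert 3: 3 bumps 4 from row 1; 4 bumps 6 from row 2; 6 bumps 7 from row 3; 7 starts row 4. P = [[3], [4], [6], [7]].
Insert 2: 2 bumps 3 from row 1; 3 bumps 4 from row 2; 4 bumps 6 from row 3; 6 bumps 7 from row 4; 7 starts row 5. P = [[2], [3], [4], [6], [7]].
Insert 5: appended to row 1. P = [[2, 5], [3], [4], [6], [7]].
Insert 1: 1 bumps 2 from row 1; 2 bumps 3 from row 2; 3 bumps 4 from row 3; 4 bumps 6 from row 4; 6 bumps 7 from row 5; 7 starts row 6. P = [[1, 5], [2], [3], [4], [6], [7]].

So P = [[1, 5], [2], [3], [4], [6], [7]].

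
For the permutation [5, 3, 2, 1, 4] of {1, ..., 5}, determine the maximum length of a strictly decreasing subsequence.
4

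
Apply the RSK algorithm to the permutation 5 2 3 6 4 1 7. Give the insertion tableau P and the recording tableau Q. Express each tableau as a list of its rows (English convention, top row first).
P = [[1, 3, 4, 7], [2, 6], [5]], Q = [[1, 3, 4, 7], [2, 5], [6]]

Insert each entry of the permutation into P by Schensted row insertion, recording in Q the position of each new cell.

After inserting 5: P = [[5]].
After inserting 2: P = [[2], [5]].
After inserting 3: P = [[2, 3], [5]].
After inserting 6: P = [[2, 3, 6], [5]].
After inserting 4: P = [[2, 3, 4], [5, 6]].
After inserting 1: P = [[1, 3, 4], [2, 6], [5]].
After inserting 7: P = [[1, 3, 4, 7], [2, 6], [5]].

So P = [[1, 3, 4, 7], [2, 6], [5]], Q = [[1, 3, 4, 7], [2, 5], [6]].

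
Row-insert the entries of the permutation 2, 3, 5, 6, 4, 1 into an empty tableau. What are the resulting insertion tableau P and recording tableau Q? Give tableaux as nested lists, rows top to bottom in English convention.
Insert each entry of the permutation into P by Schensted row insertion, recording in Q the position of each new cell.

Insert 2: appended to row 1. P = [[2]], Q = [[1]].
Insert 3: appended to row 1. P = [[2, 3]], Q = [[1, 2]].
Insert 5: appended to row 1. P = [[2, 3, 5]], Q = [[1, 2, 3]].
Insert 6: appended to row 1. P = [[2, 3, 5, 6]], Q = [[1, 2, 3, 4]].
Insert 4: 4 bumps 5 from row 1; 5 starts row 2. P = [[2, 3, 4, 6], [5]], Q = [[1, 2, 3, 4], [5]].
Insert 1: 1 bumps 2 from row 1; 2 bumps 5 from row 2; 5 starts row 3. P = [[1, 3, 4, 6], [2], [5]], Q = [[1, 2, 3, 4], [5], [6]].

So P = [[1, 3, 4, 6], [2], [5]], Q = [[1, 2, 3, 4], [5], [6]].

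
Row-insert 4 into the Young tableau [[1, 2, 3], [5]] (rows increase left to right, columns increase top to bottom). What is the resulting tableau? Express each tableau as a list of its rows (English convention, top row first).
[[1, 2, 3, 4], [5]]

4 is larger than every entry of row 1, so it is appended to row 1. The new tableau is [[1, 2, 3, 4], [5]].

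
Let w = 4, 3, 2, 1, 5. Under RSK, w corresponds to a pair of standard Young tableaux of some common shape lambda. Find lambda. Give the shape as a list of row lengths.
[2, 1, 1, 1]

Row-insert each entry into an empty tableau.

After inserting 4: P = [[4]].
After inserting 3: P = [[3], [4]].
After inserting 2: P = [[2], [3], [4]].
After inserting 1: P = [[1], [2], [3], [4]].
After inserting 5: P = [[1, 5], [2], [3], [4]].

The final insertion tableau P = [[1, 5], [2], [3], [4]] has shape [2, 1, 1, 1].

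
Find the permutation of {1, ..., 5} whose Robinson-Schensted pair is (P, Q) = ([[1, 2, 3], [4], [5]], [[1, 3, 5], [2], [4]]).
5 1 4 2 3

Reverse the RSK construction: for i from n down to 1, find the cell of Q containing i, remove the entry at that cell from P, and reverse-bump it up through P; the value ejected from row 1 is w(i).

Step i=5: Q has 5 at row 1, column 3; remove that cell from P, ejecting 3. So w(5) = 3. P is now [[1, 2], [4], [5]].
Step i=4: Q has 4 at row 3, column 1; remove 5 from row 3 of P and reverse-bump: 5 enters row 2 and ejects 4; 4 enters row 1 and ejects 2. So w(4) = 2. P is now [[1, 4], [5]].
Step i=3: Q has 3 at row 1, column 2; remove that cell from P, ejecting 4. So w(3) = 4. P is now [[1], [5]].
Step i=2: Q has 2 at row 2, column 1; remove 5 from row 2 of P and reverse-bump: 5 enters row 1 and ejects 1. So w(2) = 1. P is now [[5]].
Step i=1: Q has 1 at row 1, column 1; remove that cell from P, ejecting 5. So w(1) = 5. P is now [].

So w = 5 1 4 2 3.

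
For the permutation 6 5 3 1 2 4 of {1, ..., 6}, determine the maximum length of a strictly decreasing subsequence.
4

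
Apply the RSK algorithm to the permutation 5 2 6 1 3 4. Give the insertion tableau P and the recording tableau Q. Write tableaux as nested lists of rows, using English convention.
Insert each entry of the permutation into P by Schensted row insertion, recording in Q the position of each new cell.

Insert 5: appended to row 1. P = [[5]].
Insert 2: 2 bumps 5 from row 1; 5 starts row 2. P = [[2], [5]].
Insert 6: appended to row 1. P = [[2, 6], [5]].
Insert 1: 1 bumps 2 from row 1; 2 bumps 5 from row 2; 5 starts row 3. P = [[1, 6], [2], [5]].
Insert 3: 3 bumps 6 from row 1; 6 appends to row 2. P = [[1, 3], [2, 6], [5]].
Insert 4: appended to row 1. P = [[1, 3, 4], [2, 6], [5]].

So P = [[1, 3, 4], [2, 6], [5]], Q = [[1, 3, 6], [2, 5], [4]].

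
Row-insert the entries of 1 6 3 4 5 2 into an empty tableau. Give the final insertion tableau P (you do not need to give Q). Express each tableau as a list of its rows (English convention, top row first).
P = [[1, 2, 4, 5], [3], [6]]

After inserting 1: P = [[1]].
After inserting 6: P = [[1, 6]].
After inserting 3: P = [[1, 3], [6]].
After inserting 4: P = [[1, 3, 4], [6]].
After inserting 5: P = [[1, 3, 4, 5], [6]].
After inserting 2: P = [[1, 2, 4, 5], [3], [6]].

So P = [[1, 2, 4, 5], [3], [6]].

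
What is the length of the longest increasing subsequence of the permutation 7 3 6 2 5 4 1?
2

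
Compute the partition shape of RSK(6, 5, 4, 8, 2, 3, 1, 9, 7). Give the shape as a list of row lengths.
[3, 3, 1, 1, 1]

Row-insert each entry into an empty tableau.

After inserting 6: P = [[6]].
After inserting 5: P = [[5], [6]].
After inserting 4: P = [[4], [5], [6]].
After inserting 8: P = [[4, 8], [5], [6]].
After inserting 2: P = [[2, 8], [4], [5], [6]].
After inserting 3: P = [[2, 3], [4, 8], [5], [6]].
After inserting 1: P = [[1, 3], [2, 8], [4], [5], [6]].
After inserting 9: P = [[1, 3, 9], [2, 8], [4], [5], [6]].
After inserting 7: P = [[1, 3, 7], [2, 8, 9], [4], [5], [6]].

The final insertion tableau P = [[1, 3, 7], [2, 8, 9], [4], [5], [6]] has shape [3, 3, 1, 1, 1].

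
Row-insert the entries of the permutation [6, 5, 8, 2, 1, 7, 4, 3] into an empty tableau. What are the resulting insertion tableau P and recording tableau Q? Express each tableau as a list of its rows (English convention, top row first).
Insert each entry of the permutation into P by Schensted row insertion, recording in Q the position of each new cell.

Insert 6: appended to row 1. P = [[6]].
Insert 5: 5 bumps 6 from row 1; 6 starts row 2. P = [[5], [6]].
Insert 8: appended to row 1. P = [[5, 8], [6]].
Insert 2: 2 bumps 5 from row 1; 5 bumps 6 from row 2; 6 starts row 3. P = [[2, 8], [5], [6]].
Insert 1: 1 bumps 2 from row 1; 2 bumps 5 from row 2; 5 bumps 6 from row 3; 6 starts row 4. P = [[1, 8], [2], [5], [6]].
Insert 7: 7 bumps 8 from row 1; 8 appends to row 2. P = [[1, 7], [2, 8], [5], [6]].
Insert 4: 4 bumps 7 from row 1; 7 bumps 8 from row 2; 8 appends to row 3. P = [[1, 4], [2, 7], [5, 8], [6]].
Insert 3: 3 bumps 4 from row 1; 4 bumps 7 from row 2; 7 bumps 8 from row 3; 8 appends to row 4. P = [[1, 3], [2, 4], [5, 7], [6, 8]].

So P = [[1, 3], [2, 4], [5, 7], [6, 8]], Q = [[1, 3], [2, 6], [4, 7], [5, 8]].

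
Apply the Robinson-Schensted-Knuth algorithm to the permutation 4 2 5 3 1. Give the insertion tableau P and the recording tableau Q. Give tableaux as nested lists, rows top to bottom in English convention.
Insert each entry of the permutation into P by Schensted row insertion, recording in Q the position of each new cell.

Insert 4: appended to row 1. P = [[4]].
Insert 2: 2 bumps 4 from row 1; 4 starts row 2. P = [[2], [4]].
Insert 5: appended to row 1. P = [[2, 5], [4]].
Insert 3: 3 bumps 5 from row 1; 5 appends to row 2. P = [[2, 3], [4, 5]].
Insert 1: 1 bumps 2 from row 1; 2 bumps 4 from row 2; 4 starts row 3. P = [[1, 3], [2, 5], [4]].

So P = [[1, 3], [2, 5], [4]], Q = [[1, 3], [2, 4], [5]].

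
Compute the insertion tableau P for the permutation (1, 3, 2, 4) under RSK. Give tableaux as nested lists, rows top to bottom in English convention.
P = [[1, 2, 4], [3]]

Insert 1: appended to row 1. P = [[1]].
Insert 3: appended to row 1. P = [[1, 3]].
Insert 2: 2 bumps 3 from row 1; 3 starts row 2. P = [[1, 2], [3]].
Insert 4: appended to row 1. P = [[1, 2, 4], [3]].

So P = [[1, 2, 4], [3]].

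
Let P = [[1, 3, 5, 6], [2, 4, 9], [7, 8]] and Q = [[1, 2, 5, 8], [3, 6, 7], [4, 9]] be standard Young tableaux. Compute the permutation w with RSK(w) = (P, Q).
Reverse the RSK construction: for i from n down to 1, find the cell of Q containing i, remove the entry at that cell from P, and reverse-bump it up through P; the value ejected from row 1 is w(i).

Step i=9: Q has 9 at row 3, column 2; remove 8 from row 3 of P and reverse-bump: 8 enters row 2 and ejects 4; 4 enters row 1 and ejects 3. So w(9) = 3. P is now [[1, 4, 5, 6], [2, 8, 9], [7]].
Step i=8: Q has 8 at row 1, column 4; remove that cell from P, ejecting 6. So w(8) = 6. P is now [[1, 4, 5], [2, 8, 9], [7]].
Step i=7: Q has 7 at row 2, column 3; remove 9 from row 2 of P and reverse-bump: 9 enters row 1 and ejects 5. So w(7) = 5. P is now [[1, 4, 9], [2, 8], [7]].
Step i=6: Q has 6 at row 2, column 2; remove 8 from row 2 of P and reverse-bump: 8 enters row 1 and ejects 4. So w(6) = 4. P is now [[1, 8, 9], [2], [7]].
Step i=5: Q has 5 at row 1, column 3; remove that cell from P, ejecting 9. So w(5) = 9. P is now [[1, 8], [2], [7]].
Step i=4: Q has 4 at row 3, column 1; remove 7 from row 3 of P and reverse-bump: 7 enters row 2 and ejects 2; 2 enters row 1 and ejects 1. So w(4) = 1. P is now [[2, 8], [7]].
Step i=3: Q has 3 at row 2, column 1; remove 7 from row 2 of P and reverse-bump: 7 enters row 1 and ejects 2. So w(3) = 2. P is now [[7, 8]].
Step i=2: Q has 2 at row 1, column 2; remove that cell from P, ejecting 8. So w(2) = 8. P is now [[7]].
Step i=1: Q has 1 at row 1, column 1; remove that cell from P, ejecting 7. So w(1) = 7. P is now [].

So w = 7 8 2 1 9 4 5 6 3.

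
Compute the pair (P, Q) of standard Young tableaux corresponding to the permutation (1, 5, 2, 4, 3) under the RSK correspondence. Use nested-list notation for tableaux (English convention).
P = [[1, 2, 3], [4], [5]], Q = [[1, 2, 4], [3], [5]]

Insert each entry of the permutation into P by Schensted row insertion, recording in Q the position of each new cell.

Insert 1: appended to row 1. P = [[1]].
Insert 5: appended to row 1. P = [[1, 5]].
Insert 2: 2 bumps 5 from row 1; 5 starts row 2. P = [[1, 2], [5]].
Insert 4: appended to row 1. P = [[1, 2, 4], [5]].
Insert 3: 3 bumps 4 from row 1; 4 bumps 5 from row 2; 5 starts row 3. P = [[1, 2, 3], [4], [5]].

So P = [[1, 2, 3], [4], [5]], Q = [[1, 2, 4], [3], [5]].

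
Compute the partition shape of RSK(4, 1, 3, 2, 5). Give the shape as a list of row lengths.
[3, 1, 1]

Row-insert each entry into an empty tableau.

After inserting 4: P = [[4]].
After inserting 1: P = [[1], [4]].
After inserting 3: P = [[1, 3], [4]].
After inserting 2: P = [[1, 2], [3], [4]].
After inserting 5: P = [[1, 2, 5], [3], [4]].

The final insertion tableau P = [[1, 2, 5], [3], [4]] has shape [3, 1, 1].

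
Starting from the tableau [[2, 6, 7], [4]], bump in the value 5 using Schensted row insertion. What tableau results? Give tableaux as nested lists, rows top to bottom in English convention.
In row 1, 5 replaces 6 (the leftmost entry greater than 5); 6 is bumped to row 2. 6 is appended to row 2. The new tableau is [[2, 5, 7], [4, 6]].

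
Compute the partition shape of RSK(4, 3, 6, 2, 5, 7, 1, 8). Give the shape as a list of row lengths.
RSK row insertion gives P = [[1, 5, 7, 8], [2, 6], [3], [4]], which has shape [4, 2, 1, 1].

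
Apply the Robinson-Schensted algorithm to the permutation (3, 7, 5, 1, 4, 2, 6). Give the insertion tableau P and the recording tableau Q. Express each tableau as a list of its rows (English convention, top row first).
Insert each entry of the permutation into P by Schensted row insertion, recording in Q the position of each new cell.

Insert 3: appended to row 1. P = [[3]].
Insert 7: appended to row 1. P = [[3, 7]].
Insert 5: 5 bumps 7 from row 1; 7 starts row 2. P = [[3, 5], [7]].
Insert 1: 1 bumps 3 from row 1; 3 bumps 7 from row 2; 7 starts row 3. P = [[1, 5], [3], [7]].
Insert 4: 4 bumps 5 from row 1; 5 appends to row 2. P = [[1, 4], [3, 5], [7]].
Insert 2: 2 bumps 4 from row 1; 4 bumps 5 from row 2; 5 bumps 7 from row 3; 7 starts row 4. P = [[1, 2], [3, 4], [5], [7]].
Insert 6: appended to row 1. P = [[1, 2, 6], [3, 4], [5], [7]].

So P = [[1, 2, 6], [3, 4], [5], [7]], Q = [[1, 2, 7], [3, 5], [4], [6]].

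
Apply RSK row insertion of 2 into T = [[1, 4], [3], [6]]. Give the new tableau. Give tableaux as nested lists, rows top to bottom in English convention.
In row 1, 2 replaces 4 (the leftmost entry greater than 2); 4 is bumped to row 2. 4 is appended to row 2. The new tableau is [[1, 2], [3, 4], [6]].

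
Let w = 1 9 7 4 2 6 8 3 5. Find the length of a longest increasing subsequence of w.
4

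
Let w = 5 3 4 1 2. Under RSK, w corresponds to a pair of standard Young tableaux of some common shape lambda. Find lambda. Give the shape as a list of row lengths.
[2, 2, 1]

Row-insert each entry into an empty tableau.

After inserting 5: P = [[5]].
After inserting 3: P = [[3], [5]].
After inserting 4: P = [[3, 4], [5]].
After inserting 1: P = [[1, 4], [3], [5]].
After inserting 2: P = [[1, 2], [3, 4], [5]].

The final insertion tableau P = [[1, 2], [3, 4], [5]] has shape [2, 2, 1].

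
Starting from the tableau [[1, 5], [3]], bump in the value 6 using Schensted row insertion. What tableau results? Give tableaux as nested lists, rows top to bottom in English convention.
[[1, 5, 6], [3]]

6 is larger than every entry of row 1, so it is appended to row 1. The new tableau is [[1, 5, 6], [3]].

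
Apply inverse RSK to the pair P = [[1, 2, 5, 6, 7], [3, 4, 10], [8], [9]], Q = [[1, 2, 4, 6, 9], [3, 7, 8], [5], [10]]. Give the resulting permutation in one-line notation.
3 9 4 8 1 10 5 6 7 2

Reverse RSK: for i = n, n-1, ..., 1, locate i in Q, remove the corresponding corner cell from P, and reverse-bump its entry up through P; the value ejected from row 1 is w(i).

So w = 3 9 4 8 1 10 5 6 7 2.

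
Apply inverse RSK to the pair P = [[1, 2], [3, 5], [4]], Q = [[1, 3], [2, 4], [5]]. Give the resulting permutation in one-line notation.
4 1 5 3 2

Reverse the RSK construction: for i from n down to 1, find the cell of Q containing i, remove the entry at that cell from P, and reverse-bump it up through P; the value ejected from row 1 is w(i).

Step i=5: Q has 5 at row 3, column 1; remove 4 from row 3 of P and reverse-bump: 4 enters row 2 and ejects 3; 3 enters row 1 and ejects 2. So w(5) = 2. P is now [[1, 3], [4, 5]].
Step i=4: Q has 4 at row 2, column 2; remove 5 from row 2 of P and reverse-bump: 5 enters row 1 and ejects 3. So w(4) = 3. P is now [[1, 5], [4]].
Step i=3: Q has 3 at row 1, column 2; remove that cell from P, ejecting 5. So w(3) = 5. P is now [[1], [4]].
Step i=2: Q has 2 at row 2, column 1; remove 4 from row 2 of P and reverse-bump: 4 enters row 1 and ejects 1. So w(2) = 1. P is now [[4]].
Step i=1: Q has 1 at row 1, column 1; remove that cell from P, ejecting 4. So w(1) = 4. P is now [].

So w = 4 1 5 3 2.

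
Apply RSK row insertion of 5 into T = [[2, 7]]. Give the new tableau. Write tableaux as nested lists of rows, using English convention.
In row 1, 5 replaces 7 (the leftmost entry greater than 5); 7 is bumped to row 2. 7 starts a new row 2. The new tableau is [[2, 5], [7]].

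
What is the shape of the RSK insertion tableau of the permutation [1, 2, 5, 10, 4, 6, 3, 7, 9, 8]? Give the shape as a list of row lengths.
Row-insert each entry into an empty tableau.

After inserting 1: P = [[1]].
After inserting 2: P = [[1, 2]].
After inserting 5: P = [[1, 2, 5]].
After inserting 10: P = [[1, 2, 5, 10]].
After inserting 4: P = [[1, 2, 4, 10], [5]].
After inserting 6: P = [[1, 2, 4, 6], [5, 10]].
After inserting 3: P = [[1, 2, 3, 6], [4, 10], [5]].
After inserting 7: P = [[1, 2, 3, 6, 7], [4, 10], [5]].
After inserting 9: P = [[1, 2, 3, 6, 7, 9], [4, 10], [5]].
After inserting 8: P = [[1, 2, 3, 6, 7, 8], [4, 9], [5, 10]].

The final insertion tableau P = [[1, 2, 3, 6, 7, 8], [4, 9], [5, 10]] has shape [6, 2, 2].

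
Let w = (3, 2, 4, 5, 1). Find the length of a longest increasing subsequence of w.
3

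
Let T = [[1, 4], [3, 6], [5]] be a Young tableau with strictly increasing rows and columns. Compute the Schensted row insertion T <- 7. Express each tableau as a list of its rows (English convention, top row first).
[[1, 4, 7], [3, 6], [5]]

7 is larger than every entry of row 1, so it is appended to row 1. The new tableau is [[1, 4, 7], [3, 6], [5]].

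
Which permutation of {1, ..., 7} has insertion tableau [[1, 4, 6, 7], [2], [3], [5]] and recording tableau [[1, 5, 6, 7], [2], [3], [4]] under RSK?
5 3 2 1 4 6 7

Reverse the RSK construction: for i from n down to 1, find the cell of Q containing i, remove the entry at that cell from P, and reverse-bump it up through P; the value ejected from row 1 is w(i).

Step i=7: Q has 7 at row 1, column 4; remove that cell from P, ejecting 7. So w(7) = 7. P is now [[1, 4, 6], [2], [3], [5]].
Step i=6: Q has 6 at row 1, column 3; remove that cell from P, ejecting 6. So w(6) = 6. P is now [[1, 4], [2], [3], [5]].
Step i=5: Q has 5 at row 1, column 2; remove that cell from P, ejecting 4. So w(5) = 4. P is now [[1], [2], [3], [5]].
Step i=4: Q has 4 at row 4, column 1; remove 5 from row 4 of P and reverse-bump: 5 enters row 3 and ejects 3; 3 enters row 2 and ejects 2; 2 enters row 1 and ejects 1. So w(4) = 1. P is now [[2], [3], [5]].
Step i=3: Q has 3 at row 3, column 1; remove 5 from row 3 of P and reverse-bump: 5 enters row 2 and ejects 3; 3 enters row 1 and ejects 2. So w(3) = 2. P is now [[3], [5]].
Step i=2: Q has 2 at row 2, column 1; remove 5 from row 2 of P and reverse-bump: 5 enters row 1 and ejects 3. So w(2) = 3. P is now [[5]].
Step i=1: Q has 1 at row 1, column 1; remove that cell from P, ejecting 5. So w(1) = 5. P is now [].

So w = 5 3 2 1 4 6 7.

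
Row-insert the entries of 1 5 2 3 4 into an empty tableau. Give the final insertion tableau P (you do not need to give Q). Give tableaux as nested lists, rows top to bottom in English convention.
P = [[1, 2, 3, 4], [5]]

Insert 1: appended to row 1. P = [[1]].
Insert 5: appended to row 1. P = [[1, 5]].
Insert 2: 2 bumps 5 from row 1; 5 starts row 2. P = [[1, 2], [5]].
Insert 3: appended to row 1. P = [[1, 2, 3], [5]].
Insert 4: appended to row 1. P = [[1, 2, 3, 4], [5]].

So P = [[1, 2, 3, 4], [5]].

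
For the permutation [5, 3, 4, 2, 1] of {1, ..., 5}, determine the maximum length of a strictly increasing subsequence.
2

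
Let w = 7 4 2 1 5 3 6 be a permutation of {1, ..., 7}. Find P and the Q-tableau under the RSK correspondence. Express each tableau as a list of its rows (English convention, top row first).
Insert each entry of the permutation into P by Schensted row insertion, recording in Q the position of each new cell.

Insert 7: appended to row 1. P = [[7]], Q = [[1]].
Insert 4: 4 bumps 7 from row 1; 7 starts row 2. P = [[4], [7]], Q = [[1], [2]].
Insert 2: 2 bumps 4 from row 1; 4 bumps 7 from row 2; 7 starts row 3. P = [[2], [4], [7]], Q = [[1], [2], [3]].
Insert 1: 1 bumps 2 from row 1; 2 bumps 4 from row 2; 4 bumps 7 from row 3; 7 starts row 4. P = [[1], [2], [4], [7]], Q = [[1], [2], [3], [4]].
Insert 5: appended to row 1. P = [[1, 5], [2], [4], [7]], Q = [[1, 5], [2], [3], [4]].
Insert 3: 3 bumps 5 from row 1; 5 appends to row 2. P = [[1, 3], [2, 5], [4], [7]], Q = [[1, 5], [2, 6], [3], [4]].
Insert 6: appended to row 1. P = [[1, 3, 6], [2, 5], [4], [7]], Q = [[1, 5, 7], [2, 6], [3], [4]].

So P = [[1, 3, 6], [2, 5], [4], [7]], Q = [[1, 5, 7], [2, 6], [3], [4]].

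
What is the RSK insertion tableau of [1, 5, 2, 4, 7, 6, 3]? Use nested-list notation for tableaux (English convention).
Insert 1: appended to row 1. P = [[1]].
Insert 5: appended to row 1. P = [[1, 5]].
Insert 2: 2 bumps 5 from row 1; 5 starts row 2. P = [[1, 2], [5]].
Insert 4: appended to row 1. P = [[1, 2, 4], [5]].
Insert 7: appended to row 1. P = [[1, 2, 4, 7], [5]].
Insert 6: 6 bumps 7 from row 1; 7 appends to row 2. P = [[1, 2, 4, 6], [5, 7]].
Insert 3: 3 bumps 4 from row 1; 4 bumps 5 from row 2; 5 starts row 3. P = [[1, 2, 3, 6], [4, 7], [5]].

So P = [[1, 2, 3, 6], [4, 7], [5]].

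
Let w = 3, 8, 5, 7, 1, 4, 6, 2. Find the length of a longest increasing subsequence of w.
3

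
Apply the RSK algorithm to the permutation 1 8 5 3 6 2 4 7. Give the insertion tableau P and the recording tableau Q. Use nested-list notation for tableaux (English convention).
P = [[1, 2, 4, 7], [3, 6], [5], [8]], Q = [[1, 2, 5, 8], [3, 7], [4], [6]]

Insert each entry of the permutation into P by Schensted row insertion, recording in Q the position of each new cell.

Insert 1: appended to row 1. P = [[1]], Q = [[1]].
Insert 8: appended to row 1. P = [[1, 8]], Q = [[1, 2]].
Insert 5: 5 bumps 8 from row 1; 8 starts row 2. P = [[1, 5], [8]], Q = [[1, 2], [3]].
Insert 3: 3 bumps 5 from row 1; 5 bumps 8 from row 2; 8 starts row 3. P = [[1, 3], [5], [8]], Q = [[1, 2], [3], [4]].
Insert 6: appended to row 1. P = [[1, 3, 6], [5], [8]], Q = [[1, 2, 5], [3], [4]].
Insert 2: 2 bumps 3 from row 1; 3 bumps 5 from row 2; 5 bumps 8 from row 3; 8 starts row 4. P = [[1, 2, 6], [3], [5], [8]], Q = [[1, 2, 5], [3], [4], [6]].
Insert 4: 4 bumps 6 from row 1; 6 appends to row 2. P = [[1, 2, 4], [3, 6], [5], [8]], Q = [[1, 2, 5], [3, 7], [4], [6]].
Insert 7: appended to row 1. P = [[1, 2, 4, 7], [3, 6], [5], [8]], Q = [[1, 2, 5, 8], [3, 7], [4], [6]].

So P = [[1, 2, 4, 7], [3, 6], [5], [8]], Q = [[1, 2, 5, 8], [3, 7], [4], [6]].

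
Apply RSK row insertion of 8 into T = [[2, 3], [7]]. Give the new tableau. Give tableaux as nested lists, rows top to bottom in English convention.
[[2, 3, 8], [7]]

8 is larger than every entry of row 1, so it is appended to row 1. The new tableau is [[2, 3, 8], [7]].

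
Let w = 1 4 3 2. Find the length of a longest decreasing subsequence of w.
3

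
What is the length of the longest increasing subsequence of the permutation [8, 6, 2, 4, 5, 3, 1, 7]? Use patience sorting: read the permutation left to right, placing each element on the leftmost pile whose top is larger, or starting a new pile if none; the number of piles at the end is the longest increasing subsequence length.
4

8: new pile. tops = [8]
6: onto pile 1 (replacing 8). tops = [6]
2: onto pile 1 (replacing 6). tops = [2]
4: new pile. tops = [2, 4]
5: new pile. tops = [2, 4, 5]
3: onto pile 2 (replacing 4). tops = [2, 3, 5]
1: onto pile 1 (replacing 2). tops = [1, 3, 5]
7: new pile. tops = [1, 3, 5, 7]

4 piles, so the longest increasing subsequence has length 4.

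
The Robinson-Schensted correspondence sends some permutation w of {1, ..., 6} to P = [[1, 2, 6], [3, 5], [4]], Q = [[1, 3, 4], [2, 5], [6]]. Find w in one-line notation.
Reverse the RSK construction: for i from n down to 1, find the cell of Q containing i, remove the entry at that cell from P, and reverse-bump it up through P; the value ejected from row 1 is w(i).

Step i=6: Q has 6 at row 3, column 1; remove 4 from row 3 of P and reverse-bump: 4 enters row 2 and ejects 3; 3 enters row 1 and ejects 2. So w(6) = 2. P is now [[1, 3, 6], [4, 5]].
Step i=5: Q has 5 at row 2, column 2; remove 5 from row 2 of P and reverse-bump: 5 enters row 1 and ejects 3. So w(5) = 3. P is now [[1, 5, 6], [4]].
Step i=4: Q has 4 at row 1, column 3; remove that cell from P, ejecting 6. So w(4) = 6. P is now [[1, 5], [4]].
Step i=3: Q has 3 at row 1, column 2; remove that cell from P, ejecting 5. So w(3) = 5. P is now [[1], [4]].
Step i=2: Q has 2 at row 2, column 1; remove 4 from row 2 of P and reverse-bump: 4 enters row 1 and ejects 1. So w(2) = 1. P is now [[4]].
Step i=1: Q has 1 at row 1, column 1; remove that cell from P, ejecting 4. So w(1) = 4. P is now [].

So w = 4 1 5 6 3 2.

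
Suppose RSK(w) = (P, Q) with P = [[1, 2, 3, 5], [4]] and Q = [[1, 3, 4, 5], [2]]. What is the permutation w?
4 1 2 3 5

Reverse the RSK construction: for i from n down to 1, find the cell of Q containing i, remove the entry at that cell from P, and reverse-bump it up through P; the value ejected from row 1 is w(i).

Step i=5: Q has 5 at row 1, column 4; remove that cell from P, ejecting 5. So w(5) = 5. P is now [[1, 2, 3], [4]].
Step i=4: Q has 4 at row 1, column 3; remove that cell from P, ejecting 3. So w(4) = 3. P is now [[1, 2], [4]].
Step i=3: Q has 3 at row 1, column 2; remove that cell from P, ejecting 2. So w(3) = 2. P is now [[1], [4]].
Step i=2: Q has 2 at row 2, column 1; remove 4 from row 2 of P and reverse-bump: 4 enters row 1 and ejects 1. So w(2) = 1. P is now [[4]].
Step i=1: Q has 1 at row 1, column 1; remove that cell from P, ejecting 4. So w(1) = 4. P is now [].

So w = 4 1 2 3 5.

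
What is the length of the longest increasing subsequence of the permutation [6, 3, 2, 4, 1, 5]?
3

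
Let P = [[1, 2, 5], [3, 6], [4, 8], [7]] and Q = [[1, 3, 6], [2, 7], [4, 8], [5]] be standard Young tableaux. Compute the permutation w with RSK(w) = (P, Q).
Reverse the RSK construction: for i from n down to 1, find the cell of Q containing i, remove the entry at that cell from P, and reverse-bump it up through P; the value ejected from row 1 is w(i).

Step i=8: Q has 8 at row 3, column 2; remove 8 from row 3 of P and reverse-bump: 8 enters row 2 and ejects 6; 6 enters row 1 and ejects 5. So w(8) = 5. P is now [[1, 2, 6], [3, 8], [4], [7]].
Step i=7: Q has 7 at row 2, column 2; remove 8 from row 2 of P and reverse-bump: 8 enters row 1 and ejects 6. So w(7) = 6. P is now [[1, 2, 8], [3], [4], [7]].
Step i=6: Q has 6 at row 1, column 3; remove that cell from P, ejecting 8. So w(6) = 8. P is now [[1, 2], [3], [4], [7]].
Step i=5: Q has 5 at row 4, column 1; remove 7 from row 4 of P and reverse-bump: 7 enters row 3 and ejects 4; 4 enters row 2 and ejects 3; 3 enters row 1 and ejects 2. So w(5) = 2. P is now [[1, 3], [4], [7]].
Step i=4: Q has 4 at row 3, column 1; remove 7 from row 3 of P and reverse-bump: 7 enters row 2 and ejects 4; 4 enters row 1 and ejects 3. So w(4) = 3. P is now [[1, 4], [7]].
Step i=3: Q has 3 at row 1, column 2; remove that cell from P, ejecting 4. So w(3) = 4. P is now [[1], [7]].
Step i=2: Q has 2 at row 2, column 1; remove 7 from row 2 of P and reverse-bump: 7 enters row 1 and ejects 1. So w(2) = 1. P is now [[7]].
Step i=1: Q has 1 at row 1, column 1; remove that cell from P, ejecting 7. So w(1) = 7. P is now [].

So w = 7 1 4 3 2 8 6 5.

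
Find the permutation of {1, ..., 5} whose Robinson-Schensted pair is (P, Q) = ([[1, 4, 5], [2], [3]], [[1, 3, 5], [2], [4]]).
Reverse the RSK construction: for i from n down to 1, find the cell of Q containing i, remove the entry at that cell from P, and reverse-bump it up through P; the value ejected from row 1 is w(i).

Step i=5: Q has 5 at row 1, column 3; remove that cell from P, ejecting 5. So w(5) = 5. P is now [[1, 4], [2], [3]].
Step i=4: Q has 4 at row 3, column 1; remove 3 from row 3 of P and reverse-bump: 3 enters row 2 and ejects 2; 2 enters row 1 and ejects 1. So w(4) = 1. P is now [[2, 4], [3]].
Step i=3: Q has 3 at row 1, column 2; remove that cell from P, ejecting 4. So w(3) = 4. P is now [[2], [3]].
Step i=2: Q has 2 at row 2, column 1; remove 3 from row 2 of P and reverse-bump: 3 enters row 1 and ejects 2. So w(2) = 2. P is now [[3]].
Step i=1: Q has 1 at row 1, column 1; remove that cell from P, ejecting 3. So w(1) = 3. P is now [].

So w = 3 2 4 1 5.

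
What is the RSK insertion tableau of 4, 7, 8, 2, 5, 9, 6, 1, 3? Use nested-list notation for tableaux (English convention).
Insert 4: appended to row 1. P = [[4]].
Insert 7: appended to row 1. P = [[4, 7]].
Insert 8: appended to row 1. P = [[4, 7, 8]].
Insert 2: 2 bumps 4 from row 1; 4 starts row 2. P = [[2, 7, 8], [4]].
Insert 5: 5 bumps 7 from row 1; 7 appends to row 2. P = [[2, 5, 8], [4, 7]].
Insert 9: appended to row 1. P = [[2, 5, 8, 9], [4, 7]].
Insert 6: 6 bumps 8 from row 1; 8 appends to row 2. P = [[2, 5, 6, 9], [4, 7, 8]].
Insert 1: 1 bumps 2 from row 1; 2 bumps 4 from row 2; 4 starts row 3. P = [[1, 5, 6, 9], [2, 7, 8], [4]].
Insert 3: 3 bumps 5 from row 1; 5 bumps 7 from row 2; 7 appends to row 3. P = [[1, 3, 6, 9], [2, 5, 8], [4, 7]].

So P = [[1, 3, 6, 9], [2, 5, 8], [4, 7]].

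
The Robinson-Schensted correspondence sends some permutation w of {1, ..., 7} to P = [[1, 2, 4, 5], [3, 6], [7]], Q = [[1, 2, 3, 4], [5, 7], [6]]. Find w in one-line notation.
1 3 4 7 6 2 5

Reverse RSK: for i = n, n-1, ..., 1, locate i in Q, remove the corresponding corner cell from P, and reverse-bump its entry up through P; the value ejected from row 1 is w(i).

So w = 1 3 4 7 6 2 5.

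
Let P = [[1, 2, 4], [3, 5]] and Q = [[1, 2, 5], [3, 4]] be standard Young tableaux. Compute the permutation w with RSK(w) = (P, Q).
3 5 1 2 4

Reverse the RSK construction: for i from n down to 1, find the cell of Q containing i, remove the entry at that cell from P, and reverse-bump it up through P; the value ejected from row 1 is w(i).

Step i=5: Q has 5 at row 1, column 3; remove that cell from P, ejecting 4. So w(5) = 4. P is now [[1, 2], [3, 5]].
Step i=4: Q has 4 at row 2, column 2; remove 5 from row 2 of P and reverse-bump: 5 enters row 1 and ejects 2. So w(4) = 2. P is now [[1, 5], [3]].
Step i=3: Q has 3 at row 2, column 1; remove 3 from row 2 of P and reverse-bump: 3 enters row 1 and ejects 1. So w(3) = 1. P is now [[3, 5]].
Step i=2: Q has 2 at row 1, column 2; remove that cell from P, ejecting 5. So w(2) = 5. P is now [[3]].
Step i=1: Q has 1 at row 1, column 1; remove that cell from P, ejecting 3. So w(1) = 3. P is now [].

So w = 3 5 1 2 4.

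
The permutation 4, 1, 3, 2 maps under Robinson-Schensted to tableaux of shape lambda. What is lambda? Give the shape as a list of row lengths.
RSK row insertion gives P = [[1, 2], [3], [4]], which has shape [2, 1, 1].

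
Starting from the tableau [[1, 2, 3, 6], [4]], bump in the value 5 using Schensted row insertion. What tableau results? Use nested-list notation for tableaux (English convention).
In row 1, 5 replaces 6 (the leftmost entry greater than 5); 6 is bumped to row 2. 6 is appended to row 2. The new tableau is [[1, 2, 3, 5], [4, 6]].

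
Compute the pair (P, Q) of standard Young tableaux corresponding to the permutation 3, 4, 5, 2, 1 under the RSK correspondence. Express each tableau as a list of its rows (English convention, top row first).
P = [[1, 4, 5], [2], [3]], Q = [[1, 2, 3], [4], [5]]

Insert each entry of the permutation into P by Schensted row insertion, recording in Q the position of each new cell.

Insert 3: appended to row 1. P = [[3]].
Insert 4: appended to row 1. P = [[3, 4]].
Insert 5: appended to row 1. P = [[3, 4, 5]].
Insert 2: 2 bumps 3 from row 1; 3 starts row 2. P = [[2, 4, 5], [3]].
Insert 1: 1 bumps 2 from row 1; 2 bumps 3 from row 2; 3 starts row 3. P = [[1, 4, 5], [2], [3]].

So P = [[1, 4, 5], [2], [3]], Q = [[1, 2, 3], [4], [5]].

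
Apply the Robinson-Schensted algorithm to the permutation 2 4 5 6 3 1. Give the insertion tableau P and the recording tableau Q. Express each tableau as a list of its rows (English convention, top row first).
Insert each entry of the permutation into P by Schensted row insertion, recording in Q the position of each new cell.

Insert 2: appended to row 1. P = [[2]].
Insert 4: appended to row 1. P = [[2, 4]].
Insert 5: appended to row 1. P = [[2, 4, 5]].
Insert 6: appended to row 1. P = [[2, 4, 5, 6]].
Insert 3: 3 bumps 4 from row 1; 4 starts row 2. P = [[2, 3, 5, 6], [4]].
Insert 1: 1 bumps 2 from row 1; 2 bumps 4 from row 2; 4 starts row 3. P = [[1, 3, 5, 6], [2], [4]].

So P = [[1, 3, 5, 6], [2], [4]], Q = [[1, 2, 3, 4], [5], [6]].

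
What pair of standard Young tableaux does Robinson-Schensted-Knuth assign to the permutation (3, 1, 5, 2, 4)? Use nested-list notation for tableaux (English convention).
Insert each entry of the permutation into P by Schensted row insertion, recording in Q the position of each new cell.

After inserting 3: P = [[3]].
After inserting 1: P = [[1], [3]].
After inserting 5: P = [[1, 5], [3]].
After inserting 2: P = [[1, 2], [3, 5]].
After inserting 4: P = [[1, 2, 4], [3, 5]].

So P = [[1, 2, 4], [3, 5]], Q = [[1, 3, 5], [2, 4]].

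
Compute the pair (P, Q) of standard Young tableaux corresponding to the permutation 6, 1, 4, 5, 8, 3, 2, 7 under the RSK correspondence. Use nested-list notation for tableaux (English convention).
Insert each entry of the permutation into P by Schensted row insertion, recording in Q the position of each new cell.

Insert 6: appended to row 1. P = [[6]], Q = [[1]].
Insert 1: 1 bumps 6 from row 1; 6 starts row 2. P = [[1], [6]], Q = [[1], [2]].
Insert 4: appended to row 1. P = [[1, 4], [6]], Q = [[1, 3], [2]].
Insert 5: appended to row 1. P = [[1, 4, 5], [6]], Q = [[1, 3, 4], [2]].
Insert 8: appended to row 1. P = [[1, 4, 5, 8], [6]], Q = [[1, 3, 4, 5], [2]].
Insert 3: 3 bumps 4 from row 1; 4 bumps 6 from row 2; 6 starts row 3. P = [[1, 3, 5, 8], [4], [6]], Q = [[1, 3, 4, 5], [2], [6]].
Insert 2: 2 bumps 3 from row 1; 3 bumps 4 from row 2; 4 bumps 6 from row 3; 6 starts row 4. P = [[1, 2, 5, 8], [3], [4], [6]], Q = [[1, 3, 4, 5], [2], [6], [7]].
Insert 7: 7 bumps 8 from row 1; 8 appends to row 2. P = [[1, 2, 5, 7], [3, 8], [4], [6]], Q = [[1, 3, 4, 5], [2, 8], [6], [7]].

So P = [[1, 2, 5, 7], [3, 8], [4], [6]], Q = [[1, 3, 4, 5], [2, 8], [6], [7]].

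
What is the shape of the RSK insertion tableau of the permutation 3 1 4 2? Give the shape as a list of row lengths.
[2, 2]

Row-insert each entry into an empty tableau.

After inserting 3: P = [[3]].
After inserting 1: P = [[1], [3]].
After inserting 4: P = [[1, 4], [3]].
After inserting 2: P = [[1, 2], [3, 4]].

The final insertion tableau P = [[1, 2], [3, 4]] has shape [2, 2].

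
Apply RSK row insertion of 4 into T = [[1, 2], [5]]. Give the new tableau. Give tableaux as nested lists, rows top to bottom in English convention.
[[1, 2, 4], [5]]

4 is larger than every entry of row 1, so it is appended to row 1. The new tableau is [[1, 2, 4], [5]].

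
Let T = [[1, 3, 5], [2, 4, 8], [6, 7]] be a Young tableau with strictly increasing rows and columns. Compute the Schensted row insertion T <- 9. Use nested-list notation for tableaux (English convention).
[[1, 3, 5, 9], [2, 4, 8], [6, 7]]

9 is larger than every entry of row 1, so it is appended to row 1. The new tableau is [[1, 3, 5, 9], [2, 4, 8], [6, 7]].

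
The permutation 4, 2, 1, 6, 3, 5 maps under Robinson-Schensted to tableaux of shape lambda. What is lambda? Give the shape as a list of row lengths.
Row-insert each entry into an empty tableau.

After inserting 4: P = [[4]].
After inserting 2: P = [[2], [4]].
After inserting 1: P = [[1], [2], [4]].
After inserting 6: P = [[1, 6], [2], [4]].
After inserting 3: P = [[1, 3], [2, 6], [4]].
After inserting 5: P = [[1, 3, 5], [2, 6], [4]].

The final insertion tableau P = [[1, 3, 5], [2, 6], [4]] has shape [3, 2, 1].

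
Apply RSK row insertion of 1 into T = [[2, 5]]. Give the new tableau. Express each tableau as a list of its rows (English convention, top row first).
[[1, 5], [2]]

In row 1, 1 replaces 2 (the leftmost entry greater than 1); 2 is bumped to row 2. 2 starts a new row 2. The new tableau is [[1, 5], [2]].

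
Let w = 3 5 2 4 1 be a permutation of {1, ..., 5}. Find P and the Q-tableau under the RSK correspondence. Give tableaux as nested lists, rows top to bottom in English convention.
Insert each entry of the permutation into P by Schensted row insertion, recording in Q the position of each new cell.

Insert 3: appended to row 1. P = [[3]].
Insert 5: appended to row 1. P = [[3, 5]].
Insert 2: 2 bumps 3 from row 1; 3 starts row 2. P = [[2, 5], [3]].
Insert 4: 4 bumps 5 from row 1; 5 appends to row 2. P = [[2, 4], [3, 5]].
Insert 1: 1 bumps 2 from row 1; 2 bumps 3 from row 2; 3 starts row 3. P = [[1, 4], [2, 5], [3]].

So P = [[1, 4], [2, 5], [3]], Q = [[1, 2], [3, 4], [5]].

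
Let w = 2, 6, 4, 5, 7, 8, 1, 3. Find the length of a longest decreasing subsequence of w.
3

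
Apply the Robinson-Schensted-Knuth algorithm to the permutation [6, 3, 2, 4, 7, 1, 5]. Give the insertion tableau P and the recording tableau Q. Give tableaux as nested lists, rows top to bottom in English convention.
P = [[1, 4, 5], [2, 7], [3], [6]], Q = [[1, 4, 5], [2, 7], [3], [6]]

Insert each entry of the permutation into P by Schensted row insertion, recording in Q the position of each new cell.

After inserting 6: P = [[6]].
After inserting 3: P = [[3], [6]].
After inserting 2: P = [[2], [3], [6]].
After inserting 4: P = [[2, 4], [3], [6]].
After inserting 7: P = [[2, 4, 7], [3], [6]].
After inserting 1: P = [[1, 4, 7], [2], [3], [6]].
After inserting 5: P = [[1, 4, 5], [2, 7], [3], [6]].

So P = [[1, 4, 5], [2, 7], [3], [6]], Q = [[1, 4, 5], [2, 7], [3], [6]].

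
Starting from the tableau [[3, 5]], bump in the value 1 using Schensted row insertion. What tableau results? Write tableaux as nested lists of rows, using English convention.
[[1, 5], [3]]

In row 1, 1 replaces 3 (the leftmost entry greater than 1); 3 is bumped to row 2. 3 starts a new row 2. The new tableau is [[1, 5], [3]].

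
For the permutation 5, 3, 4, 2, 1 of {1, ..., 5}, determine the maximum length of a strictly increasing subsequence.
2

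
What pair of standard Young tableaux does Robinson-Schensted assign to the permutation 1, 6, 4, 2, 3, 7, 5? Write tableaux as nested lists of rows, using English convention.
Insert each entry of the permutation into P by Schensted row insertion, recording in Q the position of each new cell.

Insert 1: appended to row 1. P = [[1]].
Insert 6: appended to row 1. P = [[1, 6]].
Insert 4: 4 bumps 6 from row 1; 6 starts row 2. P = [[1, 4], [6]].
Insert 2: 2 bumps 4 from row 1; 4 bumps 6 from row 2; 6 starts row 3. P = [[1, 2], [4], [6]].
Insert 3: appended to row 1. P = [[1, 2, 3], [4], [6]].
Insert 7: appended to row 1. P = [[1, 2, 3, 7], [4], [6]].
Insert 5: 5 bumps 7 from row 1; 7 appends to row 2. P = [[1, 2, 3, 5], [4, 7], [6]].

So P = [[1, 2, 3, 5], [4, 7], [6]], Q = [[1, 2, 5, 6], [3, 7], [4]].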